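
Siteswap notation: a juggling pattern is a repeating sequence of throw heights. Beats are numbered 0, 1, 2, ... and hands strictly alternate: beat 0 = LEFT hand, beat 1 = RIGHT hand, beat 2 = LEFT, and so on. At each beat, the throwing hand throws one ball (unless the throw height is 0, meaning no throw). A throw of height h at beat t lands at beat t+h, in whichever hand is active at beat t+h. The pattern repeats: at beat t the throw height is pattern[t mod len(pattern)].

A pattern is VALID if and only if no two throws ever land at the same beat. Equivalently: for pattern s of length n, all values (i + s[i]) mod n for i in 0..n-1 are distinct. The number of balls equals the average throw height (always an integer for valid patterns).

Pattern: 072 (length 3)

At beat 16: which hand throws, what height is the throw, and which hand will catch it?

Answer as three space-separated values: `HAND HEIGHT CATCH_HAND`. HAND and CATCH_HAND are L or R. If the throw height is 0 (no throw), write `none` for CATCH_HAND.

Beat 16: 16 mod 2 = 0, so hand = L
Throw height = pattern[16 mod 3] = pattern[1] = 7
Lands at beat 16+7=23, 23 mod 2 = 1, so catch hand = R

Answer: L 7 R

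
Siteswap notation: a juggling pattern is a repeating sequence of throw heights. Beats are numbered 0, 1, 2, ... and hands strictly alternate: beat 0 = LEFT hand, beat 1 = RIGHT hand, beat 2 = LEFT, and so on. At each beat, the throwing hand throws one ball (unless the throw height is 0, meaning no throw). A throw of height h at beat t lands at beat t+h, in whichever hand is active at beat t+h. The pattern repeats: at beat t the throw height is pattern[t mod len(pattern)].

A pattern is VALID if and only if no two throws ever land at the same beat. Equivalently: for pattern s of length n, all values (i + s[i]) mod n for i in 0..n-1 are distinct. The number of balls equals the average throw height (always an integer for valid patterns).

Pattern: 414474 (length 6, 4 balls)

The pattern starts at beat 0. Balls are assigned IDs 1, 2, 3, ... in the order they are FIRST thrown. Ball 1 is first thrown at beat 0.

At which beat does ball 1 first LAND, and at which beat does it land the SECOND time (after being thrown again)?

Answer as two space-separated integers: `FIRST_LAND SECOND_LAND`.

Beat 0 (L): throw ball1 h=4 -> lands@4:L; in-air after throw: [b1@4:L]
Beat 1 (R): throw ball2 h=1 -> lands@2:L; in-air after throw: [b2@2:L b1@4:L]
Beat 2 (L): throw ball2 h=4 -> lands@6:L; in-air after throw: [b1@4:L b2@6:L]
Beat 3 (R): throw ball3 h=4 -> lands@7:R; in-air after throw: [b1@4:L b2@6:L b3@7:R]
Beat 4 (L): throw ball1 h=7 -> lands@11:R; in-air after throw: [b2@6:L b3@7:R b1@11:R]
Beat 5 (R): throw ball4 h=4 -> lands@9:R; in-air after throw: [b2@6:L b3@7:R b4@9:R b1@11:R]
Beat 6 (L): throw ball2 h=4 -> lands@10:L; in-air after throw: [b3@7:R b4@9:R b2@10:L b1@11:R]
Beat 7 (R): throw ball3 h=1 -> lands@8:L; in-air after throw: [b3@8:L b4@9:R b2@10:L b1@11:R]
Beat 8 (L): throw ball3 h=4 -> lands@12:L; in-air after throw: [b4@9:R b2@10:L b1@11:R b3@12:L]
Beat 9 (R): throw ball4 h=4 -> lands@13:R; in-air after throw: [b2@10:L b1@11:R b3@12:L b4@13:R]
Beat 10 (L): throw ball2 h=7 -> lands@17:R; in-air after throw: [b1@11:R b3@12:L b4@13:R b2@17:R]
Beat 11 (R): throw ball1 h=4 -> lands@15:R; in-air after throw: [b3@12:L b4@13:R b1@15:R b2@17:R]
Ball 1: thrown@0 h=4 -> first land @4; rethrown@4 h=7 -> second land @11

Answer: 4 11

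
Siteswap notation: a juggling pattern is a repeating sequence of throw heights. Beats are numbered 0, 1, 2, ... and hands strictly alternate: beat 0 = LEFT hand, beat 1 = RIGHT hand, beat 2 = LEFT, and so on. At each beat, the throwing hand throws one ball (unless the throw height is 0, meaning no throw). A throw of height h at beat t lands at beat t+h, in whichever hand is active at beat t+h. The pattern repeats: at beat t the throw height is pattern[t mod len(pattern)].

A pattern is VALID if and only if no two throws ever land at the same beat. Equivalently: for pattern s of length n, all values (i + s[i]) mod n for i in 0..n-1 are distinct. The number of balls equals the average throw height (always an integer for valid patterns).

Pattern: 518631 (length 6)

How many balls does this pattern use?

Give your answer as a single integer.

Pattern = [5, 1, 8, 6, 3, 1], length n = 6
  position 0: throw height = 5, running sum = 5
  position 1: throw height = 1, running sum = 6
  position 2: throw height = 8, running sum = 14
  position 3: throw height = 6, running sum = 20
  position 4: throw height = 3, running sum = 23
  position 5: throw height = 1, running sum = 24
Total sum = 24; balls = sum / n = 24 / 6 = 4

Answer: 4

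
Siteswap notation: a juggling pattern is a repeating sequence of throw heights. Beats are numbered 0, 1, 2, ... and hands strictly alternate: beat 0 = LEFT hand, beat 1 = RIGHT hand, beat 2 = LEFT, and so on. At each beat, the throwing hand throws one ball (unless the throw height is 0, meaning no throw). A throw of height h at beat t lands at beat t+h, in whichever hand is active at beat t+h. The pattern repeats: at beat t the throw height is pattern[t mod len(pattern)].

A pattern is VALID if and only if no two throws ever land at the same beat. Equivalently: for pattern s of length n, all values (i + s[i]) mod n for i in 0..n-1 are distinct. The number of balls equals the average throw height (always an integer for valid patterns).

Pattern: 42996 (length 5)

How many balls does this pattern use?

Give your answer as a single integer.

Pattern = [4, 2, 9, 9, 6], length n = 5
  position 0: throw height = 4, running sum = 4
  position 1: throw height = 2, running sum = 6
  position 2: throw height = 9, running sum = 15
  position 3: throw height = 9, running sum = 24
  position 4: throw height = 6, running sum = 30
Total sum = 30; balls = sum / n = 30 / 5 = 6

Answer: 6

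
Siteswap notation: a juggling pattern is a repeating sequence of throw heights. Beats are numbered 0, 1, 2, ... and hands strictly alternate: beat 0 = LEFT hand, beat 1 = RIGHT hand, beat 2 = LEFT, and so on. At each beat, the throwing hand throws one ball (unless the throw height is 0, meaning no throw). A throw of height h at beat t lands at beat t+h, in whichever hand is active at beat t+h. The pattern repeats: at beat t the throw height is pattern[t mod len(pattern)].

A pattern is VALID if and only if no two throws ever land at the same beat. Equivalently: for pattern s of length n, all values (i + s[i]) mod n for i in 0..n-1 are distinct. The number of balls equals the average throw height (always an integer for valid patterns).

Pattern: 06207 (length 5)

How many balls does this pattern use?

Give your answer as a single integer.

Pattern = [0, 6, 2, 0, 7], length n = 5
  position 0: throw height = 0, running sum = 0
  position 1: throw height = 6, running sum = 6
  position 2: throw height = 2, running sum = 8
  position 3: throw height = 0, running sum = 8
  position 4: throw height = 7, running sum = 15
Total sum = 15; balls = sum / n = 15 / 5 = 3

Answer: 3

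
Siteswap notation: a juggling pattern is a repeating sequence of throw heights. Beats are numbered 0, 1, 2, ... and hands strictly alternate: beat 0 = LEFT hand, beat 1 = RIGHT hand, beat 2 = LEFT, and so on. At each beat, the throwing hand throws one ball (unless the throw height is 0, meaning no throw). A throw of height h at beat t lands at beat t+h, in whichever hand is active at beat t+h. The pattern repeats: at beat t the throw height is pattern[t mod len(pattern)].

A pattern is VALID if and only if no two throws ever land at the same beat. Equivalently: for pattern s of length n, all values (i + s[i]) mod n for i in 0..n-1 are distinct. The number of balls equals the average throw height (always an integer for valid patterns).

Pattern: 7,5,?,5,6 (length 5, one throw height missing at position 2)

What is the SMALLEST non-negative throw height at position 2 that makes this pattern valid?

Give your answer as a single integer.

i=0: (0 + 7) mod 5 = 2
i=1: (1 + 5) mod 5 = 1
i=2: s[i]=? (unknown)
i=3: (3 + 5) mod 5 = 3
i=4: (4 + 6) mod 5 = 0
Known residues: [0, 1, 2, 3]; need a permutation of 0..4, so missing residue r = 4
Need (2 + s) mod 5 = 4; smallest s = (4 - 2) mod 5 = 2

Answer: 2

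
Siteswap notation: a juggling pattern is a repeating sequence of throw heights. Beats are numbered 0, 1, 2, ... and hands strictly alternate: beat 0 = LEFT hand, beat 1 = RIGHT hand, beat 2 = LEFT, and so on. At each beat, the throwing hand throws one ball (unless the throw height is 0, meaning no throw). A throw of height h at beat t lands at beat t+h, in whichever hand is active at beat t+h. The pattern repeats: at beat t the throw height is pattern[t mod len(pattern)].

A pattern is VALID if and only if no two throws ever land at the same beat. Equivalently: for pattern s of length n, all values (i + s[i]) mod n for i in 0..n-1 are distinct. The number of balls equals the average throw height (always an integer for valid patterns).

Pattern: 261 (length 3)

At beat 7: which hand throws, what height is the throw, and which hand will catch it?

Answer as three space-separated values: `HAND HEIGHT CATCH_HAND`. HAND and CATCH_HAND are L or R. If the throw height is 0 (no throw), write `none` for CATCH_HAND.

Answer: R 6 R

Derivation:
Beat 7: 7 mod 2 = 1, so hand = R
Throw height = pattern[7 mod 3] = pattern[1] = 6
Lands at beat 7+6=13, 13 mod 2 = 1, so catch hand = R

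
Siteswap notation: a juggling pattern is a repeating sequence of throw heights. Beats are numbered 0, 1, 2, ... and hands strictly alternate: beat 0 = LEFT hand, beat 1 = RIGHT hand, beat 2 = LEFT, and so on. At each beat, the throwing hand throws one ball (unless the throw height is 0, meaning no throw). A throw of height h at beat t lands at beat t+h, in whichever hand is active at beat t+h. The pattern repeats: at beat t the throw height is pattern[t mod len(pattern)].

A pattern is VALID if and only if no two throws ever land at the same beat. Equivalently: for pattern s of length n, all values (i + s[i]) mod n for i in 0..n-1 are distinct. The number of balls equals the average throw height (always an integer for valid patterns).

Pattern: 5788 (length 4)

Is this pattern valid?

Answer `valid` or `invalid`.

Answer: valid

Derivation:
i=0: (i + s[i]) mod n = (0 + 5) mod 4 = 1
i=1: (i + s[i]) mod n = (1 + 7) mod 4 = 0
i=2: (i + s[i]) mod n = (2 + 8) mod 4 = 2
i=3: (i + s[i]) mod n = (3 + 8) mod 4 = 3
Residues: [1, 0, 2, 3], distinct: True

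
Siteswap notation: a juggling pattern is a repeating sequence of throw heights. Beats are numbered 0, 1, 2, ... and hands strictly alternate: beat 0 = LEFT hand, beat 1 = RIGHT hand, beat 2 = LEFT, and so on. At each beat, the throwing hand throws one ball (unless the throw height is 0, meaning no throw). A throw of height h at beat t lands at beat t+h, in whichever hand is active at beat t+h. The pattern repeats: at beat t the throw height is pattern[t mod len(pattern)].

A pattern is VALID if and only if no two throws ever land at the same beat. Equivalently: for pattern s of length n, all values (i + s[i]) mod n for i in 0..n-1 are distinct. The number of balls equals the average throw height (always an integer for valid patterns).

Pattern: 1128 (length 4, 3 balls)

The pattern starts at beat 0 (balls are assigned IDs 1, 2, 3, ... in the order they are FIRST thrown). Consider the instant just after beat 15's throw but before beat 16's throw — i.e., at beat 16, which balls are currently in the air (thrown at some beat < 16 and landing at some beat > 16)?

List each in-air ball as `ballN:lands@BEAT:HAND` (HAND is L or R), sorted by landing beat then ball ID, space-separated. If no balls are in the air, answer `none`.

Beat 0 (L): throw ball1 h=1 -> lands@1:R; in-air after throw: [b1@1:R]
Beat 1 (R): throw ball1 h=1 -> lands@2:L; in-air after throw: [b1@2:L]
Beat 2 (L): throw ball1 h=2 -> lands@4:L; in-air after throw: [b1@4:L]
Beat 3 (R): throw ball2 h=8 -> lands@11:R; in-air after throw: [b1@4:L b2@11:R]
Beat 4 (L): throw ball1 h=1 -> lands@5:R; in-air after throw: [b1@5:R b2@11:R]
Beat 5 (R): throw ball1 h=1 -> lands@6:L; in-air after throw: [b1@6:L b2@11:R]
Beat 6 (L): throw ball1 h=2 -> lands@8:L; in-air after throw: [b1@8:L b2@11:R]
Beat 7 (R): throw ball3 h=8 -> lands@15:R; in-air after throw: [b1@8:L b2@11:R b3@15:R]
Beat 8 (L): throw ball1 h=1 -> lands@9:R; in-air after throw: [b1@9:R b2@11:R b3@15:R]
Beat 9 (R): throw ball1 h=1 -> lands@10:L; in-air after throw: [b1@10:L b2@11:R b3@15:R]
Beat 10 (L): throw ball1 h=2 -> lands@12:L; in-air after throw: [b2@11:R b1@12:L b3@15:R]
Beat 11 (R): throw ball2 h=8 -> lands@19:R; in-air after throw: [b1@12:L b3@15:R b2@19:R]
Beat 12 (L): throw ball1 h=1 -> lands@13:R; in-air after throw: [b1@13:R b3@15:R b2@19:R]
Beat 13 (R): throw ball1 h=1 -> lands@14:L; in-air after throw: [b1@14:L b3@15:R b2@19:R]
Beat 14 (L): throw ball1 h=2 -> lands@16:L; in-air after throw: [b3@15:R b1@16:L b2@19:R]
Beat 15 (R): throw ball3 h=8 -> lands@23:R; in-air after throw: [b1@16:L b2@19:R b3@23:R]
Beat 16 (L): throw ball1 h=1 -> lands@17:R; in-air after throw: [b1@17:R b2@19:R b3@23:R]

Answer: ball2:lands@19:R ball3:lands@23:R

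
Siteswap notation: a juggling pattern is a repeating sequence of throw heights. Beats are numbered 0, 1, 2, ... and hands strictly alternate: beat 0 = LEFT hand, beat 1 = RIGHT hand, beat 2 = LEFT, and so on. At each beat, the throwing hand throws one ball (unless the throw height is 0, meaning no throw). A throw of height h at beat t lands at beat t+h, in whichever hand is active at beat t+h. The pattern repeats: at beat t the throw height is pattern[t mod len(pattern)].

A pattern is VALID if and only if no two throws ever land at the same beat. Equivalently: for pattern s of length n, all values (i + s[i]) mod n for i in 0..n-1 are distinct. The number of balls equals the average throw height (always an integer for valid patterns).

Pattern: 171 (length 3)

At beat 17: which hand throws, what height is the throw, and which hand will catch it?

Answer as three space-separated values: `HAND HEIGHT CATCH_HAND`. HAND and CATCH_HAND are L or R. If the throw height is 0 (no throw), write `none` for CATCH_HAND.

Beat 17: 17 mod 2 = 1, so hand = R
Throw height = pattern[17 mod 3] = pattern[2] = 1
Lands at beat 17+1=18, 18 mod 2 = 0, so catch hand = L

Answer: R 1 L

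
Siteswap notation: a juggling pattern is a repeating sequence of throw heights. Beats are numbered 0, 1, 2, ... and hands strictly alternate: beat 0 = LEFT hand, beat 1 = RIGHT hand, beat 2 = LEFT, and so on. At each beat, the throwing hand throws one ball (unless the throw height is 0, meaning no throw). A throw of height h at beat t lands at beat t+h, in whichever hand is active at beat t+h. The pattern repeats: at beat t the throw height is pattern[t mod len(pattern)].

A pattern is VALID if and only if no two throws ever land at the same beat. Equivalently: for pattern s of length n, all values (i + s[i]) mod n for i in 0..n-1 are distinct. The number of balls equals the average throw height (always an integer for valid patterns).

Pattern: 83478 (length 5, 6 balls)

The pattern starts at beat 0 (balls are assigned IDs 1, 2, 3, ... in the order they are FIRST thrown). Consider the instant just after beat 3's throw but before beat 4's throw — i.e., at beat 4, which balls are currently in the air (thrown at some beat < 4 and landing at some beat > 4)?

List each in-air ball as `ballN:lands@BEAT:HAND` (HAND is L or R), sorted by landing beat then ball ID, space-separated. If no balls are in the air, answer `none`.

Beat 0 (L): throw ball1 h=8 -> lands@8:L; in-air after throw: [b1@8:L]
Beat 1 (R): throw ball2 h=3 -> lands@4:L; in-air after throw: [b2@4:L b1@8:L]
Beat 2 (L): throw ball3 h=4 -> lands@6:L; in-air after throw: [b2@4:L b3@6:L b1@8:L]
Beat 3 (R): throw ball4 h=7 -> lands@10:L; in-air after throw: [b2@4:L b3@6:L b1@8:L b4@10:L]
Beat 4 (L): throw ball2 h=8 -> lands@12:L; in-air after throw: [b3@6:L b1@8:L b4@10:L b2@12:L]

Answer: ball3:lands@6:L ball1:lands@8:L ball4:lands@10:L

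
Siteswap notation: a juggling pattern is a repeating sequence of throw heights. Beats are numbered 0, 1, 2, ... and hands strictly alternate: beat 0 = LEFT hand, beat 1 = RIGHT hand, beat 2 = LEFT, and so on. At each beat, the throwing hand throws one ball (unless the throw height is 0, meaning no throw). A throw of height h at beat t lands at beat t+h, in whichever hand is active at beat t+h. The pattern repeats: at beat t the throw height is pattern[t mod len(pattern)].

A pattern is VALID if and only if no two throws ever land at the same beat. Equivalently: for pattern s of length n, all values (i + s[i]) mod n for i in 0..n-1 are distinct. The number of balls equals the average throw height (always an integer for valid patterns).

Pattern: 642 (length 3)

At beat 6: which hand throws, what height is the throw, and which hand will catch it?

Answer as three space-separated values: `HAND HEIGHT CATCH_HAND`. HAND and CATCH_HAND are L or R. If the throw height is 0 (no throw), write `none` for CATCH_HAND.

Beat 6: 6 mod 2 = 0, so hand = L
Throw height = pattern[6 mod 3] = pattern[0] = 6
Lands at beat 6+6=12, 12 mod 2 = 0, so catch hand = L

Answer: L 6 L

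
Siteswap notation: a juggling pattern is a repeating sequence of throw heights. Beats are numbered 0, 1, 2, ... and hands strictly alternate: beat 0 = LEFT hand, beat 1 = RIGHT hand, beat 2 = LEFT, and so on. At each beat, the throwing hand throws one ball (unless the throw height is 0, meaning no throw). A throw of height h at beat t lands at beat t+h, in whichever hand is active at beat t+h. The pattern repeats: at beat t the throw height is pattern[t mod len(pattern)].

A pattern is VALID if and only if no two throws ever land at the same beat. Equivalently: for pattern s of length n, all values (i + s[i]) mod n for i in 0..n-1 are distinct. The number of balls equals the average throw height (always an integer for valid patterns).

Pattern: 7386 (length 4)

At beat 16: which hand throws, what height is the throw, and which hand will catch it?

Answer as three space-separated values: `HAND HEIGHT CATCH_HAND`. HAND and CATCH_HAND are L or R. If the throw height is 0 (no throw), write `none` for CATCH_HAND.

Beat 16: 16 mod 2 = 0, so hand = L
Throw height = pattern[16 mod 4] = pattern[0] = 7
Lands at beat 16+7=23, 23 mod 2 = 1, so catch hand = R

Answer: L 7 R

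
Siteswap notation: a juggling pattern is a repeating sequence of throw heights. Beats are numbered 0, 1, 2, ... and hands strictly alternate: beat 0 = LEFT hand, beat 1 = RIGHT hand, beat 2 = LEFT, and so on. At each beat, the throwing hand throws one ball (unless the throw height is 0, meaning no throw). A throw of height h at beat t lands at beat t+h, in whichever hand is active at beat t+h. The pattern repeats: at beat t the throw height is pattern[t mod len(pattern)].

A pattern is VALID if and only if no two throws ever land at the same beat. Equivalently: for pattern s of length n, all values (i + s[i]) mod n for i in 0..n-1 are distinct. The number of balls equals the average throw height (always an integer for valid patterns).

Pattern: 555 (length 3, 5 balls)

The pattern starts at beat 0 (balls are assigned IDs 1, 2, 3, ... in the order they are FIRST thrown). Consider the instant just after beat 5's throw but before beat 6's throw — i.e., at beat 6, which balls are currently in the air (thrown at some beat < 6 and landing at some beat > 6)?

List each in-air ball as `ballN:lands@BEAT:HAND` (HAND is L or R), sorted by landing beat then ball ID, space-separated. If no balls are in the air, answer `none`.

Answer: ball3:lands@7:R ball4:lands@8:L ball5:lands@9:R ball1:lands@10:L

Derivation:
Beat 0 (L): throw ball1 h=5 -> lands@5:R; in-air after throw: [b1@5:R]
Beat 1 (R): throw ball2 h=5 -> lands@6:L; in-air after throw: [b1@5:R b2@6:L]
Beat 2 (L): throw ball3 h=5 -> lands@7:R; in-air after throw: [b1@5:R b2@6:L b3@7:R]
Beat 3 (R): throw ball4 h=5 -> lands@8:L; in-air after throw: [b1@5:R b2@6:L b3@7:R b4@8:L]
Beat 4 (L): throw ball5 h=5 -> lands@9:R; in-air after throw: [b1@5:R b2@6:L b3@7:R b4@8:L b5@9:R]
Beat 5 (R): throw ball1 h=5 -> lands@10:L; in-air after throw: [b2@6:L b3@7:R b4@8:L b5@9:R b1@10:L]
Beat 6 (L): throw ball2 h=5 -> lands@11:R; in-air after throw: [b3@7:R b4@8:L b5@9:R b1@10:L b2@11:R]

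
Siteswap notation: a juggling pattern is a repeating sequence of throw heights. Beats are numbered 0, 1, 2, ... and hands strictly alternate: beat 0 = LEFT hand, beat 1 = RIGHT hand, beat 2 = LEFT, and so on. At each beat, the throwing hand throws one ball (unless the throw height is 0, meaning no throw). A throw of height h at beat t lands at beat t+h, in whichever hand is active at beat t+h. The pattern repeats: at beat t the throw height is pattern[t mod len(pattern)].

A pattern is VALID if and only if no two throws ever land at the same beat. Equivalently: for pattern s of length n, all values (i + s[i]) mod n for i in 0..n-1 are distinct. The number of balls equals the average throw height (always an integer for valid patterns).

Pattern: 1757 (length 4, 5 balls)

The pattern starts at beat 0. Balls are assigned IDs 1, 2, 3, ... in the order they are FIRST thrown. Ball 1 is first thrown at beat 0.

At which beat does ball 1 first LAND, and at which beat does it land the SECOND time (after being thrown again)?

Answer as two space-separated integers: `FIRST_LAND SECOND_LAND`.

Beat 0 (L): throw ball1 h=1 -> lands@1:R; in-air after throw: [b1@1:R]
Beat 1 (R): throw ball1 h=7 -> lands@8:L; in-air after throw: [b1@8:L]
Beat 2 (L): throw ball2 h=5 -> lands@7:R; in-air after throw: [b2@7:R b1@8:L]
Beat 3 (R): throw ball3 h=7 -> lands@10:L; in-air after throw: [b2@7:R b1@8:L b3@10:L]
Beat 4 (L): throw ball4 h=1 -> lands@5:R; in-air after throw: [b4@5:R b2@7:R b1@8:L b3@10:L]
Beat 5 (R): throw ball4 h=7 -> lands@12:L; in-air after throw: [b2@7:R b1@8:L b3@10:L b4@12:L]
Beat 6 (L): throw ball5 h=5 -> lands@11:R; in-air after throw: [b2@7:R b1@8:L b3@10:L b5@11:R b4@12:L]
Beat 7 (R): throw ball2 h=7 -> lands@14:L; in-air after throw: [b1@8:L b3@10:L b5@11:R b4@12:L b2@14:L]
Beat 8 (L): throw ball1 h=1 -> lands@9:R; in-air after throw: [b1@9:R b3@10:L b5@11:R b4@12:L b2@14:L]
Ball 1: thrown@0 h=1 -> first land @1; rethrown@1 h=7 -> second land @8

Answer: 1 8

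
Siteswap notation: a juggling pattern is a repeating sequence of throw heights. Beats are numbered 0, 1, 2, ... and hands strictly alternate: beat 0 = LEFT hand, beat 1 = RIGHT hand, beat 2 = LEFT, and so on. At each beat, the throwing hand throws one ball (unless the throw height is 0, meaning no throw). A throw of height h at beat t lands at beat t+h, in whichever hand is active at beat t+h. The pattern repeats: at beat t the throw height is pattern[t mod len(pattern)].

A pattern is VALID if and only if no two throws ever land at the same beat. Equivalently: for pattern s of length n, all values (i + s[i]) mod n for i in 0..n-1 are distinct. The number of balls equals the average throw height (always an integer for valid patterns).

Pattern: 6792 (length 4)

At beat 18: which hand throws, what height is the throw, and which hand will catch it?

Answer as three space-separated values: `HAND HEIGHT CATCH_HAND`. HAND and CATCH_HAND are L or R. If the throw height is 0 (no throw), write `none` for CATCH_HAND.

Beat 18: 18 mod 2 = 0, so hand = L
Throw height = pattern[18 mod 4] = pattern[2] = 9
Lands at beat 18+9=27, 27 mod 2 = 1, so catch hand = R

Answer: L 9 R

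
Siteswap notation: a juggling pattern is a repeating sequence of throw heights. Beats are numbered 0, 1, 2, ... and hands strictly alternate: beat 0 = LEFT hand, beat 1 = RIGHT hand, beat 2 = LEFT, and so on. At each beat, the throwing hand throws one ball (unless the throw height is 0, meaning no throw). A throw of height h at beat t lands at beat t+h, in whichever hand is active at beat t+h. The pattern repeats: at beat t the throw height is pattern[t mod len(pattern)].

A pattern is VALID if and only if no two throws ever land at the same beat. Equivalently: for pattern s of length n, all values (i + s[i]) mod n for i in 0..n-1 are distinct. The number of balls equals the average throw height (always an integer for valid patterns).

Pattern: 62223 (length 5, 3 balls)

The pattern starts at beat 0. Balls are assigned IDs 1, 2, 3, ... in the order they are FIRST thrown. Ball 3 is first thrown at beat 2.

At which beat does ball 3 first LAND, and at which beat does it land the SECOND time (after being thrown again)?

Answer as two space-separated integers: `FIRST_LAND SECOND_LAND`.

Beat 0 (L): throw ball1 h=6 -> lands@6:L; in-air after throw: [b1@6:L]
Beat 1 (R): throw ball2 h=2 -> lands@3:R; in-air after throw: [b2@3:R b1@6:L]
Beat 2 (L): throw ball3 h=2 -> lands@4:L; in-air after throw: [b2@3:R b3@4:L b1@6:L]
Beat 3 (R): throw ball2 h=2 -> lands@5:R; in-air after throw: [b3@4:L b2@5:R b1@6:L]
Beat 4 (L): throw ball3 h=3 -> lands@7:R; in-air after throw: [b2@5:R b1@6:L b3@7:R]
Beat 5 (R): throw ball2 h=6 -> lands@11:R; in-air after throw: [b1@6:L b3@7:R b2@11:R]
Beat 6 (L): throw ball1 h=2 -> lands@8:L; in-air after throw: [b3@7:R b1@8:L b2@11:R]
Beat 7 (R): throw ball3 h=2 -> lands@9:R; in-air after throw: [b1@8:L b3@9:R b2@11:R]
Ball 3: thrown@2 h=2 -> first land @4; rethrown@4 h=3 -> second land @7

Answer: 4 7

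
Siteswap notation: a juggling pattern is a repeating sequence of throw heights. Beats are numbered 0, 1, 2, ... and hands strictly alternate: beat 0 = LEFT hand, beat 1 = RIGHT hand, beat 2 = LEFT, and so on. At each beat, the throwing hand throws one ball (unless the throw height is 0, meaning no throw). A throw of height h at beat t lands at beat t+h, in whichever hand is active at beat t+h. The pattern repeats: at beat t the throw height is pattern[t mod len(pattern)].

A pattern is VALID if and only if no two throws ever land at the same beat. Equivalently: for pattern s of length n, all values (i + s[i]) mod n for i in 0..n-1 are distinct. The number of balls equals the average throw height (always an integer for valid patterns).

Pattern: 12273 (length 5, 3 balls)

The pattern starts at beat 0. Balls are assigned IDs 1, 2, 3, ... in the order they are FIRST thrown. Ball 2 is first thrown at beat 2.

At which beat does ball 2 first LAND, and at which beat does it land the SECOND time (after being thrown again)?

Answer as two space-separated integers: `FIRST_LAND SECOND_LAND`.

Answer: 4 7

Derivation:
Beat 0 (L): throw ball1 h=1 -> lands@1:R; in-air after throw: [b1@1:R]
Beat 1 (R): throw ball1 h=2 -> lands@3:R; in-air after throw: [b1@3:R]
Beat 2 (L): throw ball2 h=2 -> lands@4:L; in-air after throw: [b1@3:R b2@4:L]
Beat 3 (R): throw ball1 h=7 -> lands@10:L; in-air after throw: [b2@4:L b1@10:L]
Beat 4 (L): throw ball2 h=3 -> lands@7:R; in-air after throw: [b2@7:R b1@10:L]
Beat 5 (R): throw ball3 h=1 -> lands@6:L; in-air after throw: [b3@6:L b2@7:R b1@10:L]
Beat 6 (L): throw ball3 h=2 -> lands@8:L; in-air after throw: [b2@7:R b3@8:L b1@10:L]
Beat 7 (R): throw ball2 h=2 -> lands@9:R; in-air after throw: [b3@8:L b2@9:R b1@10:L]
Ball 2: thrown@2 h=2 -> first land @4; rethrown@4 h=3 -> second land @7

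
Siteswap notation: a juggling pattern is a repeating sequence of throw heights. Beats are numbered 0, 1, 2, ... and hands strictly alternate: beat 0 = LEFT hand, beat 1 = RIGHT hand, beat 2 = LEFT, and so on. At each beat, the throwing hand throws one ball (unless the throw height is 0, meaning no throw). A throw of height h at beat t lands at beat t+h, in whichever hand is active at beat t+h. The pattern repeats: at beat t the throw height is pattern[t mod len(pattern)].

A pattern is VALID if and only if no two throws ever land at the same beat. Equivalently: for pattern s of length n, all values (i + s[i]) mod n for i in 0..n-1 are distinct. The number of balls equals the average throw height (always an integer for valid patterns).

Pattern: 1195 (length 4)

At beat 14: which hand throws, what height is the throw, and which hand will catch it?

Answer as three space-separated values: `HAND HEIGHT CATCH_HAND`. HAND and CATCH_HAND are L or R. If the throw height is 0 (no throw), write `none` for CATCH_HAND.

Answer: L 9 R

Derivation:
Beat 14: 14 mod 2 = 0, so hand = L
Throw height = pattern[14 mod 4] = pattern[2] = 9
Lands at beat 14+9=23, 23 mod 2 = 1, so catch hand = R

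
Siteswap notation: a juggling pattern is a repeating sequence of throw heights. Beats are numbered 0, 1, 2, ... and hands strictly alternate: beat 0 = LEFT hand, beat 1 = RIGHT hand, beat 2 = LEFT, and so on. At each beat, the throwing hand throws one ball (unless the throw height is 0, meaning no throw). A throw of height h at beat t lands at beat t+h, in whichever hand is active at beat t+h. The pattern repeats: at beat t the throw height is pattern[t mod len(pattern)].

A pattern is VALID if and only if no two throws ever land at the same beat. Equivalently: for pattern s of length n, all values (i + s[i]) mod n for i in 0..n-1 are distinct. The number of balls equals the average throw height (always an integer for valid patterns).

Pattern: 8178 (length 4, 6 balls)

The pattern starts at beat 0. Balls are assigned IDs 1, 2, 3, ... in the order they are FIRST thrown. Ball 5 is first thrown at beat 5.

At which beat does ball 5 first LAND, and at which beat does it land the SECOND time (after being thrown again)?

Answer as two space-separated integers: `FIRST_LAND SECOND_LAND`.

Beat 0 (L): throw ball1 h=8 -> lands@8:L; in-air after throw: [b1@8:L]
Beat 1 (R): throw ball2 h=1 -> lands@2:L; in-air after throw: [b2@2:L b1@8:L]
Beat 2 (L): throw ball2 h=7 -> lands@9:R; in-air after throw: [b1@8:L b2@9:R]
Beat 3 (R): throw ball3 h=8 -> lands@11:R; in-air after throw: [b1@8:L b2@9:R b3@11:R]
Beat 4 (L): throw ball4 h=8 -> lands@12:L; in-air after throw: [b1@8:L b2@9:R b3@11:R b4@12:L]
Beat 5 (R): throw ball5 h=1 -> lands@6:L; in-air after throw: [b5@6:L b1@8:L b2@9:R b3@11:R b4@12:L]
Beat 6 (L): throw ball5 h=7 -> lands@13:R; in-air after throw: [b1@8:L b2@9:R b3@11:R b4@12:L b5@13:R]
Beat 7 (R): throw ball6 h=8 -> lands@15:R; in-air after throw: [b1@8:L b2@9:R b3@11:R b4@12:L b5@13:R b6@15:R]
Beat 8 (L): throw ball1 h=8 -> lands@16:L; in-air after throw: [b2@9:R b3@11:R b4@12:L b5@13:R b6@15:R b1@16:L]
Beat 9 (R): throw ball2 h=1 -> lands@10:L; in-air after throw: [b2@10:L b3@11:R b4@12:L b5@13:R b6@15:R b1@16:L]
Beat 10 (L): throw ball2 h=7 -> lands@17:R; in-air after throw: [b3@11:R b4@12:L b5@13:R b6@15:R b1@16:L b2@17:R]
Beat 11 (R): throw ball3 h=8 -> lands@19:R; in-air after throw: [b4@12:L b5@13:R b6@15:R b1@16:L b2@17:R b3@19:R]
Beat 12 (L): throw ball4 h=8 -> lands@20:L; in-air after throw: [b5@13:R b6@15:R b1@16:L b2@17:R b3@19:R b4@20:L]
Ball 5: thrown@5 h=1 -> first land @6; rethrown@6 h=7 -> second land @13

Answer: 6 13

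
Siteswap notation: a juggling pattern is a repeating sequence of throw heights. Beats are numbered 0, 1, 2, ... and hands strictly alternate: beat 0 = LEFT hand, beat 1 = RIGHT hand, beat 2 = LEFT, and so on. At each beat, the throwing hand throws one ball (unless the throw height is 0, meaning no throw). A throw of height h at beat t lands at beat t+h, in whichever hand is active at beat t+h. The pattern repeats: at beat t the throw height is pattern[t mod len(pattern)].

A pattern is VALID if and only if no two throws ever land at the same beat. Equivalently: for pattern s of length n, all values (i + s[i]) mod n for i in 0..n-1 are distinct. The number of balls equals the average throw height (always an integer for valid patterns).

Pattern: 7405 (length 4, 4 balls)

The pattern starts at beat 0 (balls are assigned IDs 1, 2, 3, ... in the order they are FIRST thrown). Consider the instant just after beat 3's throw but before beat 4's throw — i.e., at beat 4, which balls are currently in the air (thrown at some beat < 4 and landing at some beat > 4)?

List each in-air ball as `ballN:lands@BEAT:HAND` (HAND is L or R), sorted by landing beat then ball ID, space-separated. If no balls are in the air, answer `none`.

Answer: ball2:lands@5:R ball1:lands@7:R ball3:lands@8:L

Derivation:
Beat 0 (L): throw ball1 h=7 -> lands@7:R; in-air after throw: [b1@7:R]
Beat 1 (R): throw ball2 h=4 -> lands@5:R; in-air after throw: [b2@5:R b1@7:R]
Beat 3 (R): throw ball3 h=5 -> lands@8:L; in-air after throw: [b2@5:R b1@7:R b3@8:L]
Beat 4 (L): throw ball4 h=7 -> lands@11:R; in-air after throw: [b2@5:R b1@7:R b3@8:L b4@11:R]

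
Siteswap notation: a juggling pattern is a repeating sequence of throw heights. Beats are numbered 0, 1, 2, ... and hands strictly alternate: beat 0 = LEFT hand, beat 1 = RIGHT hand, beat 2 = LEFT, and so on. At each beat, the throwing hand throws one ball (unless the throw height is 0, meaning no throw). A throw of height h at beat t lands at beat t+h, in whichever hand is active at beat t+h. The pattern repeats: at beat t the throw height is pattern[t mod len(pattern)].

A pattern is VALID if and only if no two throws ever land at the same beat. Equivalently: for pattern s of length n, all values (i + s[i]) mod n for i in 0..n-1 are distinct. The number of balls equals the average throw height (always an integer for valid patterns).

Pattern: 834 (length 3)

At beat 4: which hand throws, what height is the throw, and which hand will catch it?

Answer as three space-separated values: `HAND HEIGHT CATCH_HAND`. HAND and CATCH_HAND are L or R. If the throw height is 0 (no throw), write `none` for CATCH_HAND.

Beat 4: 4 mod 2 = 0, so hand = L
Throw height = pattern[4 mod 3] = pattern[1] = 3
Lands at beat 4+3=7, 7 mod 2 = 1, so catch hand = R

Answer: L 3 R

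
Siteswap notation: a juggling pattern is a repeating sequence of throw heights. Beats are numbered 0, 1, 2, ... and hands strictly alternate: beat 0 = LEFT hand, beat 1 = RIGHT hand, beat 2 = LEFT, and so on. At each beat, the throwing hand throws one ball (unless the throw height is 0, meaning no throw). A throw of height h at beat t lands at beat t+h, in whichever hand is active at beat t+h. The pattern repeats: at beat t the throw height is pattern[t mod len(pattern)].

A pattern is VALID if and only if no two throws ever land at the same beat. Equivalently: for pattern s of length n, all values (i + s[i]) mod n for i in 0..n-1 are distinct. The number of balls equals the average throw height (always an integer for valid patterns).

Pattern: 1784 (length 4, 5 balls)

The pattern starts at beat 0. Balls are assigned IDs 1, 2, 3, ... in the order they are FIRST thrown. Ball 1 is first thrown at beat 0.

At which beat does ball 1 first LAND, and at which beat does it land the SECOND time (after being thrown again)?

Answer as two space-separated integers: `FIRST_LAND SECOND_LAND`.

Answer: 1 8

Derivation:
Beat 0 (L): throw ball1 h=1 -> lands@1:R; in-air after throw: [b1@1:R]
Beat 1 (R): throw ball1 h=7 -> lands@8:L; in-air after throw: [b1@8:L]
Beat 2 (L): throw ball2 h=8 -> lands@10:L; in-air after throw: [b1@8:L b2@10:L]
Beat 3 (R): throw ball3 h=4 -> lands@7:R; in-air after throw: [b3@7:R b1@8:L b2@10:L]
Beat 4 (L): throw ball4 h=1 -> lands@5:R; in-air after throw: [b4@5:R b3@7:R b1@8:L b2@10:L]
Beat 5 (R): throw ball4 h=7 -> lands@12:L; in-air after throw: [b3@7:R b1@8:L b2@10:L b4@12:L]
Beat 6 (L): throw ball5 h=8 -> lands@14:L; in-air after throw: [b3@7:R b1@8:L b2@10:L b4@12:L b5@14:L]
Beat 7 (R): throw ball3 h=4 -> lands@11:R; in-air after throw: [b1@8:L b2@10:L b3@11:R b4@12:L b5@14:L]
Beat 8 (L): throw ball1 h=1 -> lands@9:R; in-air after throw: [b1@9:R b2@10:L b3@11:R b4@12:L b5@14:L]
Ball 1: thrown@0 h=1 -> first land @1; rethrown@1 h=7 -> second land @8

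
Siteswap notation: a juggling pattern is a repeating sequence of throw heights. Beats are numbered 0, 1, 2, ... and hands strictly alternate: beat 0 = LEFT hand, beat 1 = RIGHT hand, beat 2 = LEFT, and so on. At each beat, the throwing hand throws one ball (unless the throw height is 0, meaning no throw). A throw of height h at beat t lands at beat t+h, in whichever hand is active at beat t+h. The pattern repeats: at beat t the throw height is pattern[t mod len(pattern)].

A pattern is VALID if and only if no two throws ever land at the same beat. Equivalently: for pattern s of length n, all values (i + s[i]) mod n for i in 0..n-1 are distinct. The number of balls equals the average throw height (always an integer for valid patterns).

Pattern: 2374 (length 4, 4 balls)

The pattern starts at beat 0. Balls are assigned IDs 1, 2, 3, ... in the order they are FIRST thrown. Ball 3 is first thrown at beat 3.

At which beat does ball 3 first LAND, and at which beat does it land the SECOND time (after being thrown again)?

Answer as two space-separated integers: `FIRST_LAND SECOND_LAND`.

Answer: 7 11

Derivation:
Beat 0 (L): throw ball1 h=2 -> lands@2:L; in-air after throw: [b1@2:L]
Beat 1 (R): throw ball2 h=3 -> lands@4:L; in-air after throw: [b1@2:L b2@4:L]
Beat 2 (L): throw ball1 h=7 -> lands@9:R; in-air after throw: [b2@4:L b1@9:R]
Beat 3 (R): throw ball3 h=4 -> lands@7:R; in-air after throw: [b2@4:L b3@7:R b1@9:R]
Beat 4 (L): throw ball2 h=2 -> lands@6:L; in-air after throw: [b2@6:L b3@7:R b1@9:R]
Beat 5 (R): throw ball4 h=3 -> lands@8:L; in-air after throw: [b2@6:L b3@7:R b4@8:L b1@9:R]
Beat 6 (L): throw ball2 h=7 -> lands@13:R; in-air after throw: [b3@7:R b4@8:L b1@9:R b2@13:R]
Beat 7 (R): throw ball3 h=4 -> lands@11:R; in-air after throw: [b4@8:L b1@9:R b3@11:R b2@13:R]
Beat 8 (L): throw ball4 h=2 -> lands@10:L; in-air after throw: [b1@9:R b4@10:L b3@11:R b2@13:R]
Beat 9 (R): throw ball1 h=3 -> lands@12:L; in-air after throw: [b4@10:L b3@11:R b1@12:L b2@13:R]
Beat 10 (L): throw ball4 h=7 -> lands@17:R; in-air after throw: [b3@11:R b1@12:L b2@13:R b4@17:R]
Beat 11 (R): throw ball3 h=4 -> lands@15:R; in-air after throw: [b1@12:L b2@13:R b3@15:R b4@17:R]
Ball 3: thrown@3 h=4 -> first land @7; rethrown@7 h=4 -> second land @11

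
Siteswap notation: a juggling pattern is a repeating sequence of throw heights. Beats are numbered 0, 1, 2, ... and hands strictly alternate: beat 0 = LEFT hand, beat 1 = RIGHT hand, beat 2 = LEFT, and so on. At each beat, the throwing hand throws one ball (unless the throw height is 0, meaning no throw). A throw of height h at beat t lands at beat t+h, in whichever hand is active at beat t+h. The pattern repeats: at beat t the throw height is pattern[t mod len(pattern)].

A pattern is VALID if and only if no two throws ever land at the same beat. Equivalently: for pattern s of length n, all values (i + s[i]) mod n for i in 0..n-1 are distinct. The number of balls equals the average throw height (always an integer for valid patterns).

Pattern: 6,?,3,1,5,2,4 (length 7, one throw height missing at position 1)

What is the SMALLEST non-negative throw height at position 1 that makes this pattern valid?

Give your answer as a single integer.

i=0: (0 + 6) mod 7 = 6
i=1: s[i]=? (unknown)
i=2: (2 + 3) mod 7 = 5
i=3: (3 + 1) mod 7 = 4
i=4: (4 + 5) mod 7 = 2
i=5: (5 + 2) mod 7 = 0
i=6: (6 + 4) mod 7 = 3
Known residues: [0, 2, 3, 4, 5, 6]; need a permutation of 0..6, so missing residue r = 1
Need (1 + s) mod 7 = 1; smallest s = (1 - 1) mod 7 = 0

Answer: 0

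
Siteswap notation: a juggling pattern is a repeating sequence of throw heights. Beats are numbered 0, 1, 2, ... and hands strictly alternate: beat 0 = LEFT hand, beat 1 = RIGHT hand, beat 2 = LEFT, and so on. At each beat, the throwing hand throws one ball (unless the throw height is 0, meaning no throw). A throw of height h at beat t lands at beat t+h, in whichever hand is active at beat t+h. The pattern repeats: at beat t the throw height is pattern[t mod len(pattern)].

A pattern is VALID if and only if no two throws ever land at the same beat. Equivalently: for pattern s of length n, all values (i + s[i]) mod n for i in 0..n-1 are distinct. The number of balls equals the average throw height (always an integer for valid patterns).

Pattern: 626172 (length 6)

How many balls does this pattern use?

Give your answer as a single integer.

Pattern = [6, 2, 6, 1, 7, 2], length n = 6
  position 0: throw height = 6, running sum = 6
  position 1: throw height = 2, running sum = 8
  position 2: throw height = 6, running sum = 14
  position 3: throw height = 1, running sum = 15
  position 4: throw height = 7, running sum = 22
  position 5: throw height = 2, running sum = 24
Total sum = 24; balls = sum / n = 24 / 6 = 4

Answer: 4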